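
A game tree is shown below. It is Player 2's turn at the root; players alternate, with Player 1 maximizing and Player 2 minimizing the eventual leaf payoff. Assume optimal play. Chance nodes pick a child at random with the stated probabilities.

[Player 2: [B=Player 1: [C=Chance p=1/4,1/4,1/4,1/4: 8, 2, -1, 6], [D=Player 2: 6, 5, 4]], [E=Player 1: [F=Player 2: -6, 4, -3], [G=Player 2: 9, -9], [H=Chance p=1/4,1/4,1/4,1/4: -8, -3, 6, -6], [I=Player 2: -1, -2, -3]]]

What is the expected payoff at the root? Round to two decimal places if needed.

C (Chance): 1/4·8 + 1/4·2 + 1/4·-1 + 1/4·6 = 3.75
D (Player 2): min(6, 5, 4) = 4
B (Player 1): max(3.75, 4) = 4
F (Player 2): min(-6, 4, -3) = -6
G (Player 2): min(9, -9) = -9
H (Chance): 1/4·-8 + 1/4·-3 + 1/4·6 + 1/4·-6 = -2.75
I (Player 2): min(-1, -2, -3) = -3
E (Player 1): max(-6, -9, -2.75, -3) = -2.75
Root (Player 2): min(4, -2.75) = -2.75

-2.75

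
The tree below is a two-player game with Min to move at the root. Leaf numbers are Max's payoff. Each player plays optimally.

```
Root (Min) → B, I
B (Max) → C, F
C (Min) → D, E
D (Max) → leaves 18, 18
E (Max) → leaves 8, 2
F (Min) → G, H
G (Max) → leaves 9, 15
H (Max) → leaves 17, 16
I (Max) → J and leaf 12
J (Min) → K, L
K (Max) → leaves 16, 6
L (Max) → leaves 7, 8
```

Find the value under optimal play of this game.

D (Max): max(18, 18) = 18
E (Max): max(8, 2) = 8
C (Min): min(18, 8) = 8
G (Max): max(9, 15) = 15
H (Max): max(17, 16) = 17
F (Min): min(15, 17) = 15
B (Max): max(8, 15) = 15
K (Max): max(16, 6) = 16
L (Max): max(7, 8) = 8
J (Min): min(16, 8) = 8
I (Max): max(8, 12) = 12
Root (Min): min(15, 12) = 12

12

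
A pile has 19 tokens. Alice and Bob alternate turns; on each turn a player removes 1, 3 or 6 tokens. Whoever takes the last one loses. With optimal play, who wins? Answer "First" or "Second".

Positions where the player to move wins (W) vs loses (L):
i:   0  1  2  3  4  5  6  7  8  9 10 11 12 13 14 15 16 17 18 19
     W  L  W  L  W  L  W  W  W  W  L  W  L  W  L  W  W  W  W  L
Position 19 is L, so the second player wins.

Second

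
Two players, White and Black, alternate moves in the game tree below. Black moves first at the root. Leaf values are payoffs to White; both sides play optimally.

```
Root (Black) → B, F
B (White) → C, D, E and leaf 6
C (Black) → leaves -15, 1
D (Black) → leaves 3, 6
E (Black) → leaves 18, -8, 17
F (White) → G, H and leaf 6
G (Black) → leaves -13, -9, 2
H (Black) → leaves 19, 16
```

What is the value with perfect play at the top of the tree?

6

C (Black): min(-15, 1) = -15
D (Black): min(3, 6) = 3
E (Black): min(18, -8, 17) = -8
B (White): max(-15, 3, -8, 6) = 6
G (Black): min(-13, -9, 2) = -13
H (Black): min(19, 16) = 16
F (White): max(-13, 16, 6) = 16
Root (Black): min(6, 16) = 6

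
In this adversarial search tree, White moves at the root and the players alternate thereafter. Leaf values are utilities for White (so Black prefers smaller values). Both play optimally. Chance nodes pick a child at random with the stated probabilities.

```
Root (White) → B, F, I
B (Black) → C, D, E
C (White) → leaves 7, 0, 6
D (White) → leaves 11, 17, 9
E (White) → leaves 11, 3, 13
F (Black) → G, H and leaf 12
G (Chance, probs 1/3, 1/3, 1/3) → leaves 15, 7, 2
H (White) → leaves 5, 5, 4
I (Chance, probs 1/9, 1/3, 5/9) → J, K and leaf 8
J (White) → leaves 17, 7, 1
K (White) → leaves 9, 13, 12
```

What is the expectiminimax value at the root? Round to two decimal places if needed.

C (White): max(7, 0, 6) = 7
D (White): max(11, 17, 9) = 17
E (White): max(11, 3, 13) = 13
B (Black): min(7, 17, 13) = 7
G (Chance): 1/3·15 + 1/3·7 + 1/3·2 = 8
H (White): max(5, 5, 4) = 5
F (Black): min(8, 5, 12) = 5
J (White): max(17, 7, 1) = 17
K (White): max(9, 13, 12) = 13
I (Chance): 1/9·17 + 1/3·13 + 5/9·8 = 10.67
Root (White): max(7, 5, 10.67) = 10.67

10.67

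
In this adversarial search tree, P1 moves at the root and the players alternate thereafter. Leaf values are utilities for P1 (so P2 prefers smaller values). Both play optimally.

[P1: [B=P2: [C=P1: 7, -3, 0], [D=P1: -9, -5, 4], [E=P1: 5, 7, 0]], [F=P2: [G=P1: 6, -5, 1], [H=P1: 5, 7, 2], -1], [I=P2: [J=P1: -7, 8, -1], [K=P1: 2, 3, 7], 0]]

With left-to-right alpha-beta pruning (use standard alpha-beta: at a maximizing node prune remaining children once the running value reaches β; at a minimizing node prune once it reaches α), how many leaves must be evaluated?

20

C [α=-∞,β=+∞]: v=7
D [α=-∞,β=7]: v=4
E [α=-∞,β=4]: v=5 after child 1 ≥ β → β-cutoff, skip 2
B [α=-∞,β=+∞]: v=4
G [α=4,β=+∞]: v=6
H [α=4,β=6]: v=7 after child 2 ≥ β → β-cutoff, skip 1
F [α=4,β=+∞]: v=-1
J [α=4,β=+∞]: v=8
K [α=4,β=8]: v=7
I [α=4,β=+∞]: v=0
Root [α=-∞,β=+∞]: v=4
Leaves evaluated: 20 of 23.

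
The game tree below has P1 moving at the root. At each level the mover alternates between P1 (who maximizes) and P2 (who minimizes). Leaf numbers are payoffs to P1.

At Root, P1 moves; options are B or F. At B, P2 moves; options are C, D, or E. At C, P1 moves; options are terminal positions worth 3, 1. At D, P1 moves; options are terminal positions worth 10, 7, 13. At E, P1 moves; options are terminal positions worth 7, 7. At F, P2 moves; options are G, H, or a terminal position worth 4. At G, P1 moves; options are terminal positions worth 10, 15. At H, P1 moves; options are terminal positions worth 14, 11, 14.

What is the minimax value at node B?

3

C: max(3, 1) = 3
D: max(10, 7, 13) = 13
E: max(7, 7) = 7
B: min(3, 13, 7) = 3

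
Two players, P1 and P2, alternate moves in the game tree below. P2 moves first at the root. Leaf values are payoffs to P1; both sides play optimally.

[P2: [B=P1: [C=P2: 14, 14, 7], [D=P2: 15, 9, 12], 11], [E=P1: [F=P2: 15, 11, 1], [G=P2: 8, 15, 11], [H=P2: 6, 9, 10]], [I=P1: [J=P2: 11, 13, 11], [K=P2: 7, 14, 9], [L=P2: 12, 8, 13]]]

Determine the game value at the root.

8

C (P2): min(14, 14, 7) = 7
D (P2): min(15, 9, 12) = 9
B (P1): max(7, 9, 11) = 11
F (P2): min(15, 11, 1) = 1
G (P2): min(8, 15, 11) = 8
H (P2): min(6, 9, 10) = 6
E (P1): max(1, 8, 6) = 8
J (P2): min(11, 13, 11) = 11
K (P2): min(7, 14, 9) = 7
L (P2): min(12, 8, 13) = 8
I (P1): max(11, 7, 8) = 11
Root (P2): min(11, 8, 11) = 8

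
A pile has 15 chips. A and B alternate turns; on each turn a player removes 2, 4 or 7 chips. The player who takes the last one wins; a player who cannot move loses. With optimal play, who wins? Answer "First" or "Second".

Second

W/L table (W = player to move can force a win):
i:   0  1  2  3  4  5  6  7  8  9 10 11 12 13 14 15
     L  L  W  W  W  W  L  W  W  L  W  W  L  W  W  L
Position 15 is L, so the second player wins.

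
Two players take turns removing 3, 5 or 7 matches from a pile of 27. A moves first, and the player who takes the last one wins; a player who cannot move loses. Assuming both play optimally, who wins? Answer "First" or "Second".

Compute winning (W) and losing (L) positions by backward induction:
i:   0  1  2  3  4  5  6  7  8  9 10 11 12 13 14 15 16 17 18 19 20 21 22 23 24 25 26 27
     L  L  L  W  W  W  W  W  W  W  L  L  L  W  W  W  W  W  W  W  L  L  L  W  W  W  W  W
Position 27 is W, so the first player wins.

First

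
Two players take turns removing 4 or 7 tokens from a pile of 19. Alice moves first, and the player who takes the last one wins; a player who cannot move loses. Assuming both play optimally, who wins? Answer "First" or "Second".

First

Compute winning (W) and losing (L) positions by backward induction:
i:   0  1  2  3  4  5  6  7  8  9 10 11 12 13 14 15 16 17 18 19
     L  L  L  L  W  W  W  W  W  W  W  L  L  L  L  W  W  W  W  W
Position 19 is W, so the first player wins.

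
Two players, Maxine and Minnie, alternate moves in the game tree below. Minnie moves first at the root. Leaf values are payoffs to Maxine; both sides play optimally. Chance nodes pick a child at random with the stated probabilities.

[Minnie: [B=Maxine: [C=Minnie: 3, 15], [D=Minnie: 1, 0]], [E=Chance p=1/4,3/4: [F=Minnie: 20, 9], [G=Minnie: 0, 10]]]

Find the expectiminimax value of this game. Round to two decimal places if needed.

C (Minnie): min(3, 15) = 3
D (Minnie): min(1, 0) = 0
B (Maxine): max(3, 0) = 3
F (Minnie): min(20, 9) = 9
G (Minnie): min(0, 10) = 0
E (Chance): 1/4·9 + 3/4·0 = 2.25
Root (Minnie): min(3, 2.25) = 2.25

2.25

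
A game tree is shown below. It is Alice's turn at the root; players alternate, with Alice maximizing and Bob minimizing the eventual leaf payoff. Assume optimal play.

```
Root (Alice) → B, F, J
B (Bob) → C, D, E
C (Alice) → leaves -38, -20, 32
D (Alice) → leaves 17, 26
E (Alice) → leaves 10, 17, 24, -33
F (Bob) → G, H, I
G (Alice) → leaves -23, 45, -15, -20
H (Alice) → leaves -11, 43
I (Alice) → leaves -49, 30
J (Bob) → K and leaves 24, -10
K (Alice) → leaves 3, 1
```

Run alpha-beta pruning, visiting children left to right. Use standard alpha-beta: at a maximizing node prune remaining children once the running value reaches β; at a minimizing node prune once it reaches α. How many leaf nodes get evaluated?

19

C [α=-∞,β=+∞]: v=32
D [α=-∞,β=32]: v=26
E [α=-∞,β=26]: v=24
B [α=-∞,β=+∞]: v=24
G [α=24,β=+∞]: v=45
H [α=24,β=45]: v=43
I [α=24,β=43]: v=30
F [α=24,β=+∞]: v=30
K [α=30,β=+∞]: v=3
J [α=30,β=+∞]: v=3 after child 1 ≤ α → α-cutoff, skip 2
Root [α=-∞,β=+∞]: v=30
Leaves evaluated: 19 of 21.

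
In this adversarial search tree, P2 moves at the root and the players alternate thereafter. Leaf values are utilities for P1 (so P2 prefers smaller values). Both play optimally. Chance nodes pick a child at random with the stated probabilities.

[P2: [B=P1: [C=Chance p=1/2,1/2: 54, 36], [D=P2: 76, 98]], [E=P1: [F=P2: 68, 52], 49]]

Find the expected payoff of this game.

52

C (Chance): 1/2·54 + 1/2·36 = 45
D (P2): min(76, 98) = 76
B (P1): max(45, 76) = 76
F (P2): min(68, 52) = 52
E (P1): max(52, 49) = 52
Root (P2): min(76, 52) = 52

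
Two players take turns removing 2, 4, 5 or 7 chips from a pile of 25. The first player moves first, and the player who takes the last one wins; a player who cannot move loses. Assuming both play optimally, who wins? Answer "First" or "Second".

i:   0  1  2  3  4  5  6  7  8  9 10 11 12 13 14 15 16 17 18 19 20 21 22 23 24 25
     L  L  W  W  W  W  W  W  W  L  L  W  W  W  W  W  W  W  L  L  W  W  W  W  W  W
Position 25 is W, so the first player wins.

First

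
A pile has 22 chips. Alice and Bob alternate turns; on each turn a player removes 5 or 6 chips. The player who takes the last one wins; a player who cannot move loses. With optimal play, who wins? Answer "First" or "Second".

Positions where the player to move wins (W) vs loses (L):
i:   0  1  2  3  4  5  6  7  8  9 10 11 12 13 14 15 16 17 18 19 20 21 22
     L  L  L  L  L  W  W  W  W  W  W  L  L  L  L  L  W  W  W  W  W  W  L
Position 22 is L, so the second player wins.

Second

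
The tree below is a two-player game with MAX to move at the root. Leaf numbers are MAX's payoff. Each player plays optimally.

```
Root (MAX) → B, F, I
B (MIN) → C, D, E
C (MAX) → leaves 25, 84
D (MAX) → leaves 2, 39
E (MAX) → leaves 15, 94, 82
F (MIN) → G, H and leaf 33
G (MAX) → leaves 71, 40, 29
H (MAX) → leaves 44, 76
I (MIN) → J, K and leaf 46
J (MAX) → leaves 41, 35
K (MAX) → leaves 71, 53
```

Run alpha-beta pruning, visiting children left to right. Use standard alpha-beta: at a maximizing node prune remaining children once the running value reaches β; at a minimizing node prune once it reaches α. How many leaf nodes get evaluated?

16

C [α=-∞,β=+∞]: v=84
D [α=-∞,β=84]: v=39
E [α=-∞,β=39]: v=94 after child 2 ≥ β → β-cutoff, skip 1
B [α=-∞,β=+∞]: v=39
G [α=39,β=+∞]: v=71
H [α=39,β=71]: v=76
F [α=39,β=+∞]: v=33
J [α=39,β=+∞]: v=41
K [α=39,β=41]: v=71 after child 1 ≥ β → β-cutoff, skip 1
I [α=39,β=+∞]: v=41
Root [α=-∞,β=+∞]: v=41
Leaves evaluated: 16 of 18.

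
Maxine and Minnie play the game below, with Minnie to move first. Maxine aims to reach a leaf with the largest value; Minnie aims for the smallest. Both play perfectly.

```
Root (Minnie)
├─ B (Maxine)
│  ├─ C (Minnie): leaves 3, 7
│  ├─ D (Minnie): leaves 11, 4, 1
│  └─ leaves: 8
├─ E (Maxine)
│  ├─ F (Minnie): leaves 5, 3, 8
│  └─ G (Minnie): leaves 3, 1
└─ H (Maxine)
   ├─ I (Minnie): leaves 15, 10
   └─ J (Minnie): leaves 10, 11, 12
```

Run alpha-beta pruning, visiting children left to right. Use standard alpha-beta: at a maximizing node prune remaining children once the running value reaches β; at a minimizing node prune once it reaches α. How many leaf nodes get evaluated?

C [α=-∞,β=+∞]: v=3
D [α=3,β=+∞]: v=1
B [α=-∞,β=+∞]: v=8
F [α=-∞,β=8]: v=3
G [α=3,β=8]: v=3 after child 1 ≤ α → α-cutoff, skip 1
E [α=-∞,β=8]: v=3
I [α=-∞,β=3]: v=10
H [α=-∞,β=3]: v=10 after child 1 ≥ β → β-cutoff, skip 1
Root [α=-∞,β=+∞]: v=3
Leaves evaluated: 12 of 16.

12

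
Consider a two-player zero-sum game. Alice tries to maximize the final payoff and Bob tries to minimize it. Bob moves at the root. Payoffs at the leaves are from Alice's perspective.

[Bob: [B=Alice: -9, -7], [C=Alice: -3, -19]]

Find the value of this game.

-7

B (Alice): max(-9, -7) = -7
C (Alice): max(-3, -19) = -3
Root (Bob): min(-7, -3) = -7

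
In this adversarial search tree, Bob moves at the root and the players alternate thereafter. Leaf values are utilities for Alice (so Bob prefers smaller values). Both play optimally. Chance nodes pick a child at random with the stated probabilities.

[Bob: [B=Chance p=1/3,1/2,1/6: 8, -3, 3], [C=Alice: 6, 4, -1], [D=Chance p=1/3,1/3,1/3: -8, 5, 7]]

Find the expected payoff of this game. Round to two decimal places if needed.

B (Chance): 1/3·8 + 1/2·-3 + 1/6·3 = 1.67
C (Alice): max(6, 4, -1) = 6
D (Chance): 1/3·-8 + 1/3·5 + 1/3·7 = 1.33
Root (Bob): min(1.67, 6, 1.33) = 1.33

1.33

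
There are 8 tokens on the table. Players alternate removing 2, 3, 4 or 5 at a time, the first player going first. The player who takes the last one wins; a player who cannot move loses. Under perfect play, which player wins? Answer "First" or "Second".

Compute winning (W) and losing (L) positions by backward induction:
i:   0  1  2  3  4  5  6  7  8
     L  L  W  W  W  W  W  L  L
Position 8 is L, so the second player wins.

Second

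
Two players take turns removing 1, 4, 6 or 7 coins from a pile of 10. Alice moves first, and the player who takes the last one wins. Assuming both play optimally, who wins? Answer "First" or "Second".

Mark each pile size as W (mover wins) or L (mover loses):
i:   0  1  2  3  4  5  6  7  8  9 10
     L  W  L  W  W  L  W  W  W  W  L
Position 10 is L, so the second player wins.

Second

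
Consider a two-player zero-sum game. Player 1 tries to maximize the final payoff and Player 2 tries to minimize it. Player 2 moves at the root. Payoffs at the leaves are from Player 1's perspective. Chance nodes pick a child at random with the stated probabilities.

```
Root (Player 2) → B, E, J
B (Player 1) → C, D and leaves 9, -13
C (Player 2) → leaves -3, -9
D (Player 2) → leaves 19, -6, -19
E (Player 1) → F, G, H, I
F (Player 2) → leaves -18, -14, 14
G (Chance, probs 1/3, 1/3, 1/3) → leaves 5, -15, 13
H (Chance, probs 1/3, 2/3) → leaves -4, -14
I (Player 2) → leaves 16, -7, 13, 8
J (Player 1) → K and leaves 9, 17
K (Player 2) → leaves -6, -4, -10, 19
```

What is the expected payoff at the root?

1

C (Player 2): min(-3, -9) = -9
D (Player 2): min(19, -6, -19) = -19
B (Player 1): max(-9, -19, 9, -13) = 9
F (Player 2): min(-18, -14, 14) = -18
G (Chance): 1/3·5 + 1/3·-15 + 1/3·13 = 1
H (Chance): 1/3·-4 + 2/3·-14 = -10.67
I (Player 2): min(16, -7, 13, 8) = -7
E (Player 1): max(-18, 1, -10.67, -7) = 1
K (Player 2): min(-6, -4, -10, 19) = -10
J (Player 1): max(-10, 9, 17) = 17
Root (Player 2): min(9, 1, 17) = 1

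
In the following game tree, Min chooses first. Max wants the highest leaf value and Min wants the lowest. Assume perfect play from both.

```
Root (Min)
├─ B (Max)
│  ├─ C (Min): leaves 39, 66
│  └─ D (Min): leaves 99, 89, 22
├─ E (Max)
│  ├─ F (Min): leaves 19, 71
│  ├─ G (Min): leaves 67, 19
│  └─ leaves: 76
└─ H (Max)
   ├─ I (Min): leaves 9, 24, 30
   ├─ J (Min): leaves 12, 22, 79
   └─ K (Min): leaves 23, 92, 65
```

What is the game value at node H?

I: min(9, 24, 30) = 9
J: min(12, 22, 79) = 12
K: min(23, 92, 65) = 23
H: max(9, 12, 23) = 23

23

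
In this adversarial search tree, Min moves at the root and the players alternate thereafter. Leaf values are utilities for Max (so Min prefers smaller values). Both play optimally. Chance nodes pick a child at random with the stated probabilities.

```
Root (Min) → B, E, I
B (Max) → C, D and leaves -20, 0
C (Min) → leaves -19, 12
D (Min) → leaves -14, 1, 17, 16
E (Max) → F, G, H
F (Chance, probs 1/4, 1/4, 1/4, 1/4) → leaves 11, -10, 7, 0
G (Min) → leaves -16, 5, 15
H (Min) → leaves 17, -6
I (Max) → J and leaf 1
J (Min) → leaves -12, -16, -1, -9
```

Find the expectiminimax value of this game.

C (Min): min(-19, 12) = -19
D (Min): min(-14, 1, 17, 16) = -14
B (Max): max(-19, -14, -20, 0) = 0
F (Chance): 1/4·11 + 1/4·-10 + 1/4·7 + 1/4·0 = 2
G (Min): min(-16, 5, 15) = -16
H (Min): min(17, -6) = -6
E (Max): max(2, -16, -6) = 2
J (Min): min(-12, -16, -1, -9) = -16
I (Max): max(-16, 1) = 1
Root (Min): min(0, 2, 1) = 0

0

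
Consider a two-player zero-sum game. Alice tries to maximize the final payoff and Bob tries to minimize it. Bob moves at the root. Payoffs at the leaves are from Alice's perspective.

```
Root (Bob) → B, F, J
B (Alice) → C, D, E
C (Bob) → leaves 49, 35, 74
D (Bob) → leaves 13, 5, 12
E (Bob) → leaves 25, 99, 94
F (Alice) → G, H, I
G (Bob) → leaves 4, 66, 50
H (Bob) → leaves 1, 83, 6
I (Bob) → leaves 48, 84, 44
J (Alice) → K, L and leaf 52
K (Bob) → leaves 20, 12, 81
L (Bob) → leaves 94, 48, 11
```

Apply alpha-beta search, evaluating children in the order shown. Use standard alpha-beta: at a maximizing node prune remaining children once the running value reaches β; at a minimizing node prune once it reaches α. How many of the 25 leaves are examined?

19

C [α=-∞,β=+∞]: v=35
D [α=35,β=+∞]: v=13 after child 1 ≤ α → α-cutoff, skip 2
E [α=35,β=+∞]: v=25 after child 1 ≤ α → α-cutoff, skip 2
B [α=-∞,β=+∞]: v=35
G [α=-∞,β=35]: v=4
H [α=4,β=35]: v=1 after child 1 ≤ α → α-cutoff, skip 2
I [α=4,β=35]: v=44
F [α=-∞,β=35]: v=44
K [α=-∞,β=35]: v=12
L [α=12,β=35]: v=11
J [α=-∞,β=35]: v=52
Root [α=-∞,β=+∞]: v=35
Leaves evaluated: 19 of 25.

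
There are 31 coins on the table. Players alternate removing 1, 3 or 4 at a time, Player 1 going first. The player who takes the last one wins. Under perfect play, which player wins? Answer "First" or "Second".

Positions where the player to move wins (W) vs loses (L):
i:   0  1  2  3  4  5  6  7  8  9 10 11 12 13 14 15 16 17 18 19 20 21 22 23 24 25 26 27 28 29 30 31
     L  W  L  W  W  W  W  L  W  L  W  W  W  W  L  W  L  W  W  W  W  L  W  L  W  W  W  W  L  W  L  W
Position 31 is W, so the first player wins.

First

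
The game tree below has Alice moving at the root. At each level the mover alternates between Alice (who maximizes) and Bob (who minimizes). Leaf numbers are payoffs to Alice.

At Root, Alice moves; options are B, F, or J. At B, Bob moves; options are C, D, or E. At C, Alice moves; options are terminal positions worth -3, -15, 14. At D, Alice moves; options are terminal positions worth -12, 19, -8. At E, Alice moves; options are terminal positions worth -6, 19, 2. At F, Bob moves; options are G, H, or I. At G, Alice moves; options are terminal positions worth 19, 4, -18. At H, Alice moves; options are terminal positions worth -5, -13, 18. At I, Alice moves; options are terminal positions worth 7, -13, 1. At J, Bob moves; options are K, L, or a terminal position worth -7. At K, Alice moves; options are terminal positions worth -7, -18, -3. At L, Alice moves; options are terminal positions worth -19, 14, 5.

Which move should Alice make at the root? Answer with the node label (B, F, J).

C (Alice): max(-3, -15, 14) = 14
D (Alice): max(-12, 19, -8) = 19
E (Alice): max(-6, 19, 2) = 19
B (Bob): min(14, 19, 19) = 14
G (Alice): max(19, 4, -18) = 19
H (Alice): max(-5, -13, 18) = 18
I (Alice): max(7, -13, 1) = 7
F (Bob): min(19, 18, 7) = 7
K (Alice): max(-7, -18, -3) = -3
L (Alice): max(-19, 14, 5) = 14
J (Bob): min(-3, 14, -7) = -7
Root (Alice): max(14, 7, -7) = 14
Alice picks the child with the highest value: B (value 14).

B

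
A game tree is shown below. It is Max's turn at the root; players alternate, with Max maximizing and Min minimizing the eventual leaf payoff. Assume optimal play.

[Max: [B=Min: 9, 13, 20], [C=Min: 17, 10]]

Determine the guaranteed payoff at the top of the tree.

10

B (Min): min(9, 13, 20) = 9
C (Min): min(17, 10) = 10
Root (Max): max(9, 10) = 10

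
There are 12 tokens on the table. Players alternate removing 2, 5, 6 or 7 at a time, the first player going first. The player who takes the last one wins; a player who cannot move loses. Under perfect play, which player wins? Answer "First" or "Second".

Second

Positions where the player to move wins (W) vs loses (L):
i:   0  1  2  3  4  5  6  7  8  9 10 11 12
     L  L  W  W  L  W  W  W  W  W  W  W  L
Position 12 is L, so the second player wins.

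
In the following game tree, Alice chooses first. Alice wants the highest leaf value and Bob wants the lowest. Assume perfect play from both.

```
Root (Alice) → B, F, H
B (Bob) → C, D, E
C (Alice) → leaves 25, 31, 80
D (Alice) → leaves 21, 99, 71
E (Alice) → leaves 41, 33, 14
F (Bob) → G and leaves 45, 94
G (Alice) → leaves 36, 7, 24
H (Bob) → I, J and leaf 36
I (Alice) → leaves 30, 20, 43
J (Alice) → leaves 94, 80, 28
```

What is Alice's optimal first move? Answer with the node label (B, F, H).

C (Alice): max(25, 31, 80) = 80
D (Alice): max(21, 99, 71) = 99
E (Alice): max(41, 33, 14) = 41
B (Bob): min(80, 99, 41) = 41
G (Alice): max(36, 7, 24) = 36
F (Bob): min(36, 45, 94) = 36
I (Alice): max(30, 20, 43) = 43
J (Alice): max(94, 80, 28) = 94
H (Bob): min(43, 94, 36) = 36
Root (Alice): max(41, 36, 36) = 41
Alice picks the child with the highest value: B (value 41).

B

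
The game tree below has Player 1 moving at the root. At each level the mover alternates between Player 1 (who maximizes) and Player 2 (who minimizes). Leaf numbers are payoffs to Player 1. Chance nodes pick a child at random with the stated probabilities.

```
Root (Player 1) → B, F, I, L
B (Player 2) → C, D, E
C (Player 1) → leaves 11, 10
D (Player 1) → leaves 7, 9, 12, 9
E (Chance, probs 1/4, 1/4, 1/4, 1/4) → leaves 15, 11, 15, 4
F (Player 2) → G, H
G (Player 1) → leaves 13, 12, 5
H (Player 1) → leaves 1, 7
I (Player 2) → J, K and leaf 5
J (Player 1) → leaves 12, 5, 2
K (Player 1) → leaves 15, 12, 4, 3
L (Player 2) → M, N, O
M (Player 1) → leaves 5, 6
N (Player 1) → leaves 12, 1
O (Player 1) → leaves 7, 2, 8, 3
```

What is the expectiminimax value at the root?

C (Player 1): max(11, 10) = 11
D (Player 1): max(7, 9, 12, 9) = 12
E (Chance): 1/4·15 + 1/4·11 + 1/4·15 + 1/4·4 = 11.25
B (Player 2): min(11, 12, 11.25) = 11
G (Player 1): max(13, 12, 5) = 13
H (Player 1): max(1, 7) = 7
F (Player 2): min(13, 7) = 7
J (Player 1): max(12, 5, 2) = 12
K (Player 1): max(15, 12, 4, 3) = 15
I (Player 2): min(12, 15, 5) = 5
M (Player 1): max(5, 6) = 6
N (Player 1): max(12, 1) = 12
O (Player 1): max(7, 2, 8, 3) = 8
L (Player 2): min(6, 12, 8) = 6
Root (Player 1): max(11, 7, 5, 6) = 11

11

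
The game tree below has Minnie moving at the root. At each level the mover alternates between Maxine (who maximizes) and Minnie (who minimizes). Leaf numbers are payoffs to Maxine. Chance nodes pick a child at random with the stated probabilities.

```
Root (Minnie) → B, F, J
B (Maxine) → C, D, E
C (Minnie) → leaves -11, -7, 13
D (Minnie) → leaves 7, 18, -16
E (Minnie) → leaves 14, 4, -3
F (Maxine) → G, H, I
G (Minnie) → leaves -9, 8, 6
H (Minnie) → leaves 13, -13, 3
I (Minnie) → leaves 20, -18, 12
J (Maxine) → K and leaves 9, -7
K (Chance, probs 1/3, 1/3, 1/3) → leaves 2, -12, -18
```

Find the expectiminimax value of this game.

-9

C (Minnie): min(-11, -7, 13) = -11
D (Minnie): min(7, 18, -16) = -16
E (Minnie): min(14, 4, -3) = -3
B (Maxine): max(-11, -16, -3) = -3
G (Minnie): min(-9, 8, 6) = -9
H (Minnie): min(13, -13, 3) = -13
I (Minnie): min(20, -18, 12) = -18
F (Maxine): max(-9, -13, -18) = -9
K (Chance): 1/3·2 + 1/3·-12 + 1/3·-18 = -9.33
J (Maxine): max(-9.33, 9, -7) = 9
Root (Minnie): min(-3, -9, 9) = -9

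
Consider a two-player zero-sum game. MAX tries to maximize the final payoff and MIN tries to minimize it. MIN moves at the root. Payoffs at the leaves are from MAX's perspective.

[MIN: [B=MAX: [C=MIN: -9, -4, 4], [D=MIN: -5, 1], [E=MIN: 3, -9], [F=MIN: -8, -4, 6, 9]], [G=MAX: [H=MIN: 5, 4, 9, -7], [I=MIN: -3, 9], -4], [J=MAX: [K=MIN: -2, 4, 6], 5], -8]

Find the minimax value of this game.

-8

C (MIN): min(-9, -4, 4) = -9
D (MIN): min(-5, 1) = -5
E (MIN): min(3, -9) = -9
F (MIN): min(-8, -4, 6, 9) = -8
B (MAX): max(-9, -5, -9, -8) = -5
H (MIN): min(5, 4, 9, -7) = -7
I (MIN): min(-3, 9) = -3
G (MAX): max(-7, -3, -4) = -3
K (MIN): min(-2, 4, 6) = -2
J (MAX): max(-2, 5) = 5
Root (MIN): min(-5, -3, 5, -8) = -8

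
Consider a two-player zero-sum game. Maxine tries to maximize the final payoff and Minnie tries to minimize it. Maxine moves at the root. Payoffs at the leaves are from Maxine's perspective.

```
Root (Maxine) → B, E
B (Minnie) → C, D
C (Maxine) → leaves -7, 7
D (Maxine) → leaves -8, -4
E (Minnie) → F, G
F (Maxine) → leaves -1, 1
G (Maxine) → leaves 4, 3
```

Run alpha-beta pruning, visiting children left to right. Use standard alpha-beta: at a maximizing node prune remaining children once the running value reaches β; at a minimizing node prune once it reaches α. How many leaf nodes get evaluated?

7

C [α=-∞,β=+∞]: v=7
D [α=-∞,β=7]: v=-4
B [α=-∞,β=+∞]: v=-4
F [α=-4,β=+∞]: v=1
G [α=-4,β=1]: v=4 after child 1 ≥ β → β-cutoff, skip 1
E [α=-4,β=+∞]: v=1
Root [α=-∞,β=+∞]: v=1
Leaves evaluated: 7 of 8.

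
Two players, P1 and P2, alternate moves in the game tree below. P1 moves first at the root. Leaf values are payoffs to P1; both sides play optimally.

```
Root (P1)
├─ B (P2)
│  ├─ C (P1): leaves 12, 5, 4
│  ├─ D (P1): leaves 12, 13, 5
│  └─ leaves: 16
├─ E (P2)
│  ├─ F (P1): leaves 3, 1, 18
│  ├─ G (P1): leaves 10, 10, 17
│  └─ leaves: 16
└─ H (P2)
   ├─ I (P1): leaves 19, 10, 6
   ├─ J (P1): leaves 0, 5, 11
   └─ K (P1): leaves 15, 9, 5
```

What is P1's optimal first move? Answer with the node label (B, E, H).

C (P1): max(12, 5, 4) = 12
D (P1): max(12, 13, 5) = 13
B (P2): min(12, 13, 16) = 12
F (P1): max(3, 1, 18) = 18
G (P1): max(10, 10, 17) = 17
E (P2): min(18, 17, 16) = 16
I (P1): max(19, 10, 6) = 19
J (P1): max(0, 5, 11) = 11
K (P1): max(15, 9, 5) = 15
H (P2): min(19, 11, 15) = 11
Root (P1): max(12, 16, 11) = 16
P1 picks the child with the highest value: E (value 16).

E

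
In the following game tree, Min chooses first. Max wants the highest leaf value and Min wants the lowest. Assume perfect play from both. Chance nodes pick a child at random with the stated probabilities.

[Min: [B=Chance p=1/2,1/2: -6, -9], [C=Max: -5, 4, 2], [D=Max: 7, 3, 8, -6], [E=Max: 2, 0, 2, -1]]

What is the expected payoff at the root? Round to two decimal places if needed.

B (Chance): 1/2·-6 + 1/2·-9 = -7.5
C (Max): max(-5, 4, 2) = 4
D (Max): max(7, 3, 8, -6) = 8
E (Max): max(2, 0, 2, -1) = 2
Root (Min): min(-7.5, 4, 8, 2) = -7.5

-7.5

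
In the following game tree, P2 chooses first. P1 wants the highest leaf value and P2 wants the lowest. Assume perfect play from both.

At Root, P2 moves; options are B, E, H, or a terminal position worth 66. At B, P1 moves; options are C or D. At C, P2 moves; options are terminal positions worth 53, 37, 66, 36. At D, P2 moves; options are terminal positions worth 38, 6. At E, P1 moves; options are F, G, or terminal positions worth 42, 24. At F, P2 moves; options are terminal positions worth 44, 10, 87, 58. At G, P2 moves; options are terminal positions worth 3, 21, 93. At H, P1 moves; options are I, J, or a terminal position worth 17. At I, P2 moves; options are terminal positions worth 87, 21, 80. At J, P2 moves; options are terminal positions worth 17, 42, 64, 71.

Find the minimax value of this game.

C (P2): min(53, 37, 66, 36) = 36
D (P2): min(38, 6) = 6
B (P1): max(36, 6) = 36
F (P2): min(44, 10, 87, 58) = 10
G (P2): min(3, 21, 93) = 3
E (P1): max(10, 3, 42, 24) = 42
I (P2): min(87, 21, 80) = 21
J (P2): min(17, 42, 64, 71) = 17
H (P1): max(21, 17, 17) = 21
Root (P2): min(36, 42, 21, 66) = 21

21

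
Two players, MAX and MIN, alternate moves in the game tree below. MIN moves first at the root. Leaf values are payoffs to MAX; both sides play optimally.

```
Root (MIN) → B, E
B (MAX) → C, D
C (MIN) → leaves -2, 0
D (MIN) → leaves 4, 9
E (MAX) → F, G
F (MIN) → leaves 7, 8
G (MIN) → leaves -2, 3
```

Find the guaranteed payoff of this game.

4

C (MIN): min(-2, 0) = -2
D (MIN): min(4, 9) = 4
B (MAX): max(-2, 4) = 4
F (MIN): min(7, 8) = 7
G (MIN): min(-2, 3) = -2
E (MAX): max(7, -2) = 7
Root (MIN): min(4, 7) = 4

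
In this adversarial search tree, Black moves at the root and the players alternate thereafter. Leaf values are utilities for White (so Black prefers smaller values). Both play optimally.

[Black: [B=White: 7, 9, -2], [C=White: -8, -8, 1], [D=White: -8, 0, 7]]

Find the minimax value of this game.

1

B (White): max(7, 9, -2) = 9
C (White): max(-8, -8, 1) = 1
D (White): max(-8, 0, 7) = 7
Root (Black): min(9, 1, 7) = 1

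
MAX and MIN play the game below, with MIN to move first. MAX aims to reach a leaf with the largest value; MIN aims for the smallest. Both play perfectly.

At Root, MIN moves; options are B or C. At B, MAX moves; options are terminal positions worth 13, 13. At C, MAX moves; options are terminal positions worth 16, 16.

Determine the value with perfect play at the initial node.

13

B (MAX): max(13, 13) = 13
C (MAX): max(16, 16) = 16
Root (MIN): min(13, 16) = 13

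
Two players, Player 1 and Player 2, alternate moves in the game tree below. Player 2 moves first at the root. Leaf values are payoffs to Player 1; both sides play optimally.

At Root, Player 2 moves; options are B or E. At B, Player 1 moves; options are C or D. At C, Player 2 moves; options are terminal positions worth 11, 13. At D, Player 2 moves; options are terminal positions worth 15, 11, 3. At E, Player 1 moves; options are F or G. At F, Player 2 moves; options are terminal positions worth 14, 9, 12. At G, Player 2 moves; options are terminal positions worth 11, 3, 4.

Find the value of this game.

C (Player 2): min(11, 13) = 11
D (Player 2): min(15, 11, 3) = 3
B (Player 1): max(11, 3) = 11
F (Player 2): min(14, 9, 12) = 9
G (Player 2): min(11, 3, 4) = 3
E (Player 1): max(9, 3) = 9
Root (Player 2): min(11, 9) = 9

9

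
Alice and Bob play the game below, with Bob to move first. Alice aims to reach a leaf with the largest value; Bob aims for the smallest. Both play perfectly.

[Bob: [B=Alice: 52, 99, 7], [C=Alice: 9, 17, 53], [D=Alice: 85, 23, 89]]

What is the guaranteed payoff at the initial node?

B (Alice): max(52, 99, 7) = 99
C (Alice): max(9, 17, 53) = 53
D (Alice): max(85, 23, 89) = 89
Root (Bob): min(99, 53, 89) = 53

53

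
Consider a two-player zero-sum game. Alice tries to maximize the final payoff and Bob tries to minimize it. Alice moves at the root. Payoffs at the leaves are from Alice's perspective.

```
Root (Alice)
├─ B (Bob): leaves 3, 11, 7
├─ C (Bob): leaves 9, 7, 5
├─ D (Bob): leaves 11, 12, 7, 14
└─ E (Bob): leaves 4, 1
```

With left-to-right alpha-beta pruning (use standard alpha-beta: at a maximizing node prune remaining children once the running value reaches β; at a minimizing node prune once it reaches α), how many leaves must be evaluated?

B [α=-∞,β=+∞]: v=3
C [α=3,β=+∞]: v=5
D [α=5,β=+∞]: v=7
E [α=7,β=+∞]: v=4 after child 1 ≤ α → α-cutoff, skip 1
Root [α=-∞,β=+∞]: v=7
Leaves evaluated: 11 of 12.

11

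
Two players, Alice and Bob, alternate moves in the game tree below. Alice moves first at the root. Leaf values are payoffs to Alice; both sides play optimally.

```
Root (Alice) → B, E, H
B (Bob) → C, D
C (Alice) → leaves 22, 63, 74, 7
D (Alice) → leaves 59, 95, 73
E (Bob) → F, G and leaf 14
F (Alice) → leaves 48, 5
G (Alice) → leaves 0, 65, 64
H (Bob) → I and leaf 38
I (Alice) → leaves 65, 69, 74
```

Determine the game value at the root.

74

C (Alice): max(22, 63, 74, 7) = 74
D (Alice): max(59, 95, 73) = 95
B (Bob): min(74, 95) = 74
F (Alice): max(48, 5) = 48
G (Alice): max(0, 65, 64) = 65
E (Bob): min(48, 65, 14) = 14
I (Alice): max(65, 69, 74) = 74
H (Bob): min(74, 38) = 38
Root (Alice): max(74, 14, 38) = 74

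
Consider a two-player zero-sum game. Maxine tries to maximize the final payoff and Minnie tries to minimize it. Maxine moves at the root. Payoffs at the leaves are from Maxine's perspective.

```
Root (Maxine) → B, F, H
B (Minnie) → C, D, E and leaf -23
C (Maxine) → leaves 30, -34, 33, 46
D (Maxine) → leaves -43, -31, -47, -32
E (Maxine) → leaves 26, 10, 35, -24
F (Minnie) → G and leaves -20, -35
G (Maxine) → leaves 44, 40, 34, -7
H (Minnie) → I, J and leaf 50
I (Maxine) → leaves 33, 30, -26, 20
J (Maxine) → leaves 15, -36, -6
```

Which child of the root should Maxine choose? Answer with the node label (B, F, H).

H

C (Maxine): max(30, -34, 33, 46) = 46
D (Maxine): max(-43, -31, -47, -32) = -31
E (Maxine): max(26, 10, 35, -24) = 35
B (Minnie): min(46, -31, 35, -23) = -31
G (Maxine): max(44, 40, 34, -7) = 44
F (Minnie): min(44, -20, -35) = -35
I (Maxine): max(33, 30, -26, 20) = 33
J (Maxine): max(15, -36, -6) = 15
H (Minnie): min(33, 15, 50) = 15
Root (Maxine): max(-31, -35, 15) = 15
Maxine picks the child with the highest value: H (value 15).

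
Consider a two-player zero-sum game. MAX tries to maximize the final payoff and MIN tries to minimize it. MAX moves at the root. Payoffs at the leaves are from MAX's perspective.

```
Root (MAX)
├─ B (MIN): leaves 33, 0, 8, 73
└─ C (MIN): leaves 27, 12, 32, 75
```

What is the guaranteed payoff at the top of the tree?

12

B (MIN): min(33, 0, 8, 73) = 0
C (MIN): min(27, 12, 32, 75) = 12
Root (MAX): max(0, 12) = 12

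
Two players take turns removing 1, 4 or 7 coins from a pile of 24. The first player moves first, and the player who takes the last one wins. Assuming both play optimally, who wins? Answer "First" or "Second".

i:   0  1  2  3  4  5  6  7  8  9 10 11 12 13 14 15 16 17 18 19 20 21 22 23 24
     L  W  L  W  W  L  W  W  L  W  L  W  W  L  W  W  L  W  L  W  W  L  W  W  L
Position 24 is L, so the second player wins.

Second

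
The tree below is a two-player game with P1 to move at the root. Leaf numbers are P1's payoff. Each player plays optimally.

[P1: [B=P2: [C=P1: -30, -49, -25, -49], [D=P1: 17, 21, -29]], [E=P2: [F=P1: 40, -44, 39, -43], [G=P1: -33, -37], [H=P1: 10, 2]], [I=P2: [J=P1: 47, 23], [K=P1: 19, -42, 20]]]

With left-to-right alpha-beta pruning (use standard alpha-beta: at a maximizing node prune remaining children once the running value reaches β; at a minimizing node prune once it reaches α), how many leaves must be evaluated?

C [α=-∞,β=+∞]: v=-25
D [α=-∞,β=-25]: v=17 after child 1 ≥ β → β-cutoff, skip 2
B [α=-∞,β=+∞]: v=-25
F [α=-25,β=+∞]: v=40
G [α=-25,β=40]: v=-33
E [α=-25,β=+∞]: v=-33 after child 2 ≤ α → α-cutoff, skip 1
J [α=-25,β=+∞]: v=47
K [α=-25,β=47]: v=20
I [α=-25,β=+∞]: v=20
Root [α=-∞,β=+∞]: v=20
Leaves evaluated: 16 of 20.

16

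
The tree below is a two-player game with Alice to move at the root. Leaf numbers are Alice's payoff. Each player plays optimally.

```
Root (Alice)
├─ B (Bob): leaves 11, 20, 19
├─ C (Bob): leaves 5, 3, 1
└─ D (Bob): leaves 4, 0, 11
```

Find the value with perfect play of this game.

B (Bob): min(11, 20, 19) = 11
C (Bob): min(5, 3, 1) = 1
D (Bob): min(4, 0, 11) = 0
Root (Alice): max(11, 1, 0) = 11

11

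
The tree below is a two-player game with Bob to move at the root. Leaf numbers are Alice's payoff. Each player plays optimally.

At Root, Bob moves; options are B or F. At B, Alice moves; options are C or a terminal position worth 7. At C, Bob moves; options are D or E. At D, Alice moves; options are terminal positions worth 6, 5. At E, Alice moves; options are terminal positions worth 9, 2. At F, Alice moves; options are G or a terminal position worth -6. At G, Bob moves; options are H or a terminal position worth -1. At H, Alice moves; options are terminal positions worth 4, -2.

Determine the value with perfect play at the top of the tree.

-1

D (Alice): max(6, 5) = 6
E (Alice): max(9, 2) = 9
C (Bob): min(6, 9) = 6
B (Alice): max(6, 7) = 7
H (Alice): max(4, -2) = 4
G (Bob): min(4, -1) = -1
F (Alice): max(-1, -6) = -1
Root (Bob): min(7, -1) = -1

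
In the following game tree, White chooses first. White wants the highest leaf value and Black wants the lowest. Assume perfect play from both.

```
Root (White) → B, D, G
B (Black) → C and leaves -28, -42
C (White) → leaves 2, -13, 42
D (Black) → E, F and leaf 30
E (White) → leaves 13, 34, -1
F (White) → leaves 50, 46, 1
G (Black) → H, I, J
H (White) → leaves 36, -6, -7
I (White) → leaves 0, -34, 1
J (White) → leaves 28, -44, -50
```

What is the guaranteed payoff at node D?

30

E: max(13, 34, -1) = 34
F: max(50, 46, 1) = 50
D: min(34, 50, 30) = 30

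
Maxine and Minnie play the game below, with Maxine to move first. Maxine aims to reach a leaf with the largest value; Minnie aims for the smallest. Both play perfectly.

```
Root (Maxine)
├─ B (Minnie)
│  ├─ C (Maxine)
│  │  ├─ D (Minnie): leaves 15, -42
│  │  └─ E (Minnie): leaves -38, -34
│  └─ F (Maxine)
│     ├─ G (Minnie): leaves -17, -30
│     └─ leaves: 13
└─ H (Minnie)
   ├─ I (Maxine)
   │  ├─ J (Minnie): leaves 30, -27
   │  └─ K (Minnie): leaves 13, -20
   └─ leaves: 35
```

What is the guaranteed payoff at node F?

G: min(-17, -30) = -30
F: max(-30, 13) = 13

13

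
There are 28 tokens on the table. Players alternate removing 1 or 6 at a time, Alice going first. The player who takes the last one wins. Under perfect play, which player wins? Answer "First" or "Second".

Second

Mark each pile size as W (mover wins) or L (mover loses):
i:   0  1  2  3  4  5  6  7  8  9 10 11 12 13 14 15 16 17 18 19 20 21 22 23 24 25 26 27 28
     L  W  L  W  L  W  W  L  W  L  W  L  W  W  L  W  L  W  L  W  W  L  W  L  W  L  W  W  L
Position 28 is L, so the second player wins.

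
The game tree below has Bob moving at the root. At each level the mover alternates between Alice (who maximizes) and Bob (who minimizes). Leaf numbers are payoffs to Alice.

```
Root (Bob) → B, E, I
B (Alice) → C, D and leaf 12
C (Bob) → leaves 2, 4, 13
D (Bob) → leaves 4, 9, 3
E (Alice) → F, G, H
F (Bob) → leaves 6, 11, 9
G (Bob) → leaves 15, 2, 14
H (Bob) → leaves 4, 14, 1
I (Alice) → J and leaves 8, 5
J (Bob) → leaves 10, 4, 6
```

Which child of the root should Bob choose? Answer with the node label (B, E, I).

E

C (Bob): min(2, 4, 13) = 2
D (Bob): min(4, 9, 3) = 3
B (Alice): max(2, 3, 12) = 12
F (Bob): min(6, 11, 9) = 6
G (Bob): min(15, 2, 14) = 2
H (Bob): min(4, 14, 1) = 1
E (Alice): max(6, 2, 1) = 6
J (Bob): min(10, 4, 6) = 4
I (Alice): max(4, 8, 5) = 8
Root (Bob): min(12, 6, 8) = 6
Bob picks the child with the lowest value: E (value 6).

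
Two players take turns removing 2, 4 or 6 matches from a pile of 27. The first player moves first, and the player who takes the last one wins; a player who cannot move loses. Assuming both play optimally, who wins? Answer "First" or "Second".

First

W/L table (W = player to move can force a win):
i:   0  1  2  3  4  5  6  7  8  9 10 11 12 13 14 15 16 17 18 19 20 21 22 23 24 25 26 27
     L  L  W  W  W  W  W  W  L  L  W  W  W  W  W  W  L  L  W  W  W  W  W  W  L  L  W  W
Position 27 is W, so the first player wins.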